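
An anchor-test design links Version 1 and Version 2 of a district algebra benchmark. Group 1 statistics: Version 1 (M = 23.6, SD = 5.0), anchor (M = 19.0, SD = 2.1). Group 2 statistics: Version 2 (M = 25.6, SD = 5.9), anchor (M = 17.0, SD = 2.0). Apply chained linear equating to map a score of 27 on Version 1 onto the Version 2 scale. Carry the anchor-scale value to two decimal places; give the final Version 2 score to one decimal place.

Version 1 → anchor (Group 1): v = (2.1/5.0)(27 − 23.6) + 19.0 = 20.43
anchor → Version 2 (Group 2): y = (5.9/2.0)(20.43 − 17.0) + 25.6 = 35.7

35.7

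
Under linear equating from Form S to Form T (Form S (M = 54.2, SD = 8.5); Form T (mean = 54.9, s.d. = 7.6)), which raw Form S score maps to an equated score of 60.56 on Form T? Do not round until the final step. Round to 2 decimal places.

60.53

Invert y = (SD_Y/SD_X)(x − M_X) + M_Y:
x = (SD_X/SD_Y)(y − M_Y) + M_X = (8.5/7.6)(60.56 − 54.9) + 54.2
x = 1.118421 × 5.660 + 54.2 = 60.53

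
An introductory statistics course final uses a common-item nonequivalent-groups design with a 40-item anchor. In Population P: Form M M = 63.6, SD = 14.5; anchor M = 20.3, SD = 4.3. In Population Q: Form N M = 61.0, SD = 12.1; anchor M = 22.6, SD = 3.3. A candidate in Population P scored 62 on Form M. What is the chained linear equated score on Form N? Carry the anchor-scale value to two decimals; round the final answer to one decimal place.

50.8

Form M → anchor (Population P): v = (4.3/14.5)(62 − 63.6) + 20.3 = 19.83
anchor → Form N (Population Q): y = (12.1/3.3)(19.83 − 22.6) + 61.0 = 50.8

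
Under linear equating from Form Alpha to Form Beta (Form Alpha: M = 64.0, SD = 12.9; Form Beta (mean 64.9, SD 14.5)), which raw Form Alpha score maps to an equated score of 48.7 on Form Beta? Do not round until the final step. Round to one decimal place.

49.6

Invert y = (SD_Y/SD_X)(x − M_X) + M_Y:
x = (SD_X/SD_Y)(y − M_Y) + M_X = (12.9/14.5)(48.7 − 64.9) + 64.0
x = 0.889655 × -16.200 + 64.0 = 49.6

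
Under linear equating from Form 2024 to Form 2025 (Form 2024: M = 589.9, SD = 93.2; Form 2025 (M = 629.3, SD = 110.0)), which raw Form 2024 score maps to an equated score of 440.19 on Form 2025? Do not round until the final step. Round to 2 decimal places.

Invert y = (SD_Y/SD_X)(x − M_X) + M_Y:
x = (SD_X/SD_Y)(y − M_Y) + M_X = (93.2/110.0)(440.19 − 629.3) + 589.9
x = 0.847273 × -189.110 + 589.9 = 429.67

429.67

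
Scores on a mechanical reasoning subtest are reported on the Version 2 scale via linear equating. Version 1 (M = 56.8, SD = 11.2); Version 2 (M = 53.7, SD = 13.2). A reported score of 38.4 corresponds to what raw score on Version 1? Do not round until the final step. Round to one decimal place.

Invert y = (SD_Y/SD_X)(x − M_X) + M_Y:
x = (SD_X/SD_Y)(y − M_Y) + M_X = (11.2/13.2)(38.4 − 53.7) + 56.8
x = 0.848485 × -15.300 + 56.8 = 43.8

43.8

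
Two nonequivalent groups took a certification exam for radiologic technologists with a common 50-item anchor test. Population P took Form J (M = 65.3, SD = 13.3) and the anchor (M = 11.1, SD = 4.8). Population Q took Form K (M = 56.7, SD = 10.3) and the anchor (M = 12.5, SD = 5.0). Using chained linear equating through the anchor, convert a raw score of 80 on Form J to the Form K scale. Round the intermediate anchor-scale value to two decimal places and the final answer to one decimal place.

64.8

Form J → anchor (Population P): v = (4.8/13.3)(80 − 65.3) + 11.1 = 16.41
anchor → Form K (Population Q): y = (10.3/5.0)(16.41 − 12.5) + 56.7 = 64.8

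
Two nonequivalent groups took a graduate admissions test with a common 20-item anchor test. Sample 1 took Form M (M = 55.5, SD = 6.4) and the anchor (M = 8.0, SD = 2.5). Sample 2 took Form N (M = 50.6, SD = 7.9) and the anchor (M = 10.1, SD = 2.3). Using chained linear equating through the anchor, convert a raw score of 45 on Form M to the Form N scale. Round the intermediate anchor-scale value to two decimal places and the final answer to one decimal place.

Form M → anchor (Sample 1): v = (2.5/6.4)(45 − 55.5) + 8.0 = 3.90
anchor → Form N (Sample 2): y = (7.9/2.3)(3.90 − 10.1) + 50.6 = 29.3

29.3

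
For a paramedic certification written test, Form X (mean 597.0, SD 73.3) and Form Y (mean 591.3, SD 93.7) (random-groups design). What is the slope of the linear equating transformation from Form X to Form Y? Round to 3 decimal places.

1.278

A = SD_Y / SD_X = 93.7 / 73.3 = 1.278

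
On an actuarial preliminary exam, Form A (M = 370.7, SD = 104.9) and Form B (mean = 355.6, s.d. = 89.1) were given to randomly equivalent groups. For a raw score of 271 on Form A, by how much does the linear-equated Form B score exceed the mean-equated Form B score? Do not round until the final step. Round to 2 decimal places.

Mean-equated: 271 + (355.6 − 370.7) = 255.90
Linear-equated: (89.1/104.9)(271 − 370.7) + 355.6 = 270.917
Difference = 270.917 − 255.90 = 15.02

15.02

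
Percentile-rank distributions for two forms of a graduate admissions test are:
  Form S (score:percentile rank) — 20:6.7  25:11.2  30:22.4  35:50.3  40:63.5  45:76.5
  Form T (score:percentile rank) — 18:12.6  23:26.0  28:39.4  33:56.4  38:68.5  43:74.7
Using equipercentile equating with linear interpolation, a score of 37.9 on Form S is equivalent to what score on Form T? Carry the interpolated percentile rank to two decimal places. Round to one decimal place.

PR of 37.9 on Form S: 50.3 + (37.9 − 35)/(40 − 35) × (63.5 − 50.3) = 57.96
On Form T, PR 57.96 falls between score 33 (PR 56.4) and 38 (PR 68.5).
Interpolate: 33 + (57.96 − 56.4)/(68.5 − 56.4) × (38 − 33) = 33.6

33.6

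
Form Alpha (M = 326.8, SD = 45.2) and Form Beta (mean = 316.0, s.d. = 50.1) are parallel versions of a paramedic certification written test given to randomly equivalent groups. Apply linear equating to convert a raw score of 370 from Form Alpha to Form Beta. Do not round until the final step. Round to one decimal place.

Linear equating: y = (SD_Y/SD_X)(x − M_X) + M_Y
y = (50.1/45.2)(370 − 326.8) + 316.0
y = 1.108407 × 43.2 + 316.0 = 47.8832 + 316.0 = 363.9

363.9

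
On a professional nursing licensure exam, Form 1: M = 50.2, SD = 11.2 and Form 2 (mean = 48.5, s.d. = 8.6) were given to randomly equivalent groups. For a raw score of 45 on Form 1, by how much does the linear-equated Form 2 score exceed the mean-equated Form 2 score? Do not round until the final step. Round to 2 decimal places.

1.21

Mean-equated: 45 + (48.5 − 50.2) = 43.30
Linear-equated: (8.6/11.2)(45 − 50.2) + 48.5 = 44.507
Difference = 44.507 − 43.30 = 1.21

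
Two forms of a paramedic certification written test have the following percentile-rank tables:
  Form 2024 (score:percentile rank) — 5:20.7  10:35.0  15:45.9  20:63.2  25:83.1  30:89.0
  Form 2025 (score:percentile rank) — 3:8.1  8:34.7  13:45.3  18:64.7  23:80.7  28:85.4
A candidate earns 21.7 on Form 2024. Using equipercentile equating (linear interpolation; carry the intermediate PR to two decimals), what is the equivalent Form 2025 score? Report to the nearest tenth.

19.6

PR of 21.7 on Form 2024: 63.2 + (21.7 − 20)/(25 − 20) × (83.1 − 63.2) = 69.97
On Form 2025, PR 69.97 falls between score 18 (PR 64.7) and 23 (PR 80.7).
Interpolate: 18 + (69.97 − 64.7)/(80.7 − 64.7) × (23 − 18) = 19.6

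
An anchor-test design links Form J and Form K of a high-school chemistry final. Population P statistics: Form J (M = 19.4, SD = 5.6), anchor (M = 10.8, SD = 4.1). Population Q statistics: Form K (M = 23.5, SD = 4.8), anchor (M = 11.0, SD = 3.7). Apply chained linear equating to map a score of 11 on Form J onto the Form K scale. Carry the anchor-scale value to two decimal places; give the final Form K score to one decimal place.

15.3

Form J → anchor (Population P): v = (4.1/5.6)(11 − 19.4) + 10.8 = 4.65
anchor → Form K (Population Q): y = (4.8/3.7)(4.65 − 11.0) + 23.5 = 15.3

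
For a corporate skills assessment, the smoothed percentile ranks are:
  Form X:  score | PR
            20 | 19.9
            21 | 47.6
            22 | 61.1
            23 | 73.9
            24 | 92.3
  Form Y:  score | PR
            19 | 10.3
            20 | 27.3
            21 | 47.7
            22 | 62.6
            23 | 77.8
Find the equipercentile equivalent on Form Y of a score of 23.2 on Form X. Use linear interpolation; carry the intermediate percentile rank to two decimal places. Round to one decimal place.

23.0

PR of 23.2 on Form X: 73.9 + (23.2 − 23)/(24 − 23) × (92.3 − 73.9) = 77.58
On Form Y, PR 77.58 falls between score 22 (PR 62.6) and 23 (PR 77.8).
Interpolate: 22 + (77.58 − 62.6)/(77.8 − 62.6) × (23 − 22) = 23.0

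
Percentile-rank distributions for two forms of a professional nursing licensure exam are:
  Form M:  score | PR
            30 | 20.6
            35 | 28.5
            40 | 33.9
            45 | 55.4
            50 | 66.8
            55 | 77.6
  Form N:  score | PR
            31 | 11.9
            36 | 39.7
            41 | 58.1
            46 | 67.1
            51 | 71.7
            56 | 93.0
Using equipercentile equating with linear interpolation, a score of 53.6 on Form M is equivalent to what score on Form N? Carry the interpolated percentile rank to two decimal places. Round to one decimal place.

PR of 53.6 on Form M: 66.8 + (53.6 − 50)/(55 − 50) × (77.6 − 66.8) = 74.58
On Form N, PR 74.58 falls between score 51 (PR 71.7) and 56 (PR 93.0).
Interpolate: 51 + (74.58 − 71.7)/(93.0 − 71.7) × (56 − 51) = 51.7

51.7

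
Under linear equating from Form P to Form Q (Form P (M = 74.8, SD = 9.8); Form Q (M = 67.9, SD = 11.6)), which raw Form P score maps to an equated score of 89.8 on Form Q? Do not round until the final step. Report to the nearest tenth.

Invert y = (SD_Y/SD_X)(x − M_X) + M_Y:
x = (SD_X/SD_Y)(y − M_Y) + M_X = (9.8/11.6)(89.8 − 67.9) + 74.8
x = 0.844828 × 21.900 + 74.8 = 93.3

93.3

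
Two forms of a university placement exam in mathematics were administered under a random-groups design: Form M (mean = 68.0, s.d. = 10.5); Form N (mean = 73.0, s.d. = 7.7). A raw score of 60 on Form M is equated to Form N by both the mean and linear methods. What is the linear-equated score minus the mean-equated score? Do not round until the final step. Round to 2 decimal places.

Mean-equated: 60 + (73.0 − 68.0) = 65.00
Linear-equated: (7.7/10.5)(60 − 68.0) + 73.0 = 67.133
Difference = 67.133 − 65.00 = 2.13

2.13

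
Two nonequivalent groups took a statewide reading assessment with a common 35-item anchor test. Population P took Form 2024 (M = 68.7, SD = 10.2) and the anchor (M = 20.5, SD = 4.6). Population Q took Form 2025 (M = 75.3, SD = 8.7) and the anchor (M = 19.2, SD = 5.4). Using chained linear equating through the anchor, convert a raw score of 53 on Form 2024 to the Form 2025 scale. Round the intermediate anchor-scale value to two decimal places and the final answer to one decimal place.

Form 2024 → anchor (Population P): v = (4.6/10.2)(53 − 68.7) + 20.5 = 13.42
anchor → Form 2025 (Population Q): y = (8.7/5.4)(13.42 − 19.2) + 75.3 = 66.0

66.0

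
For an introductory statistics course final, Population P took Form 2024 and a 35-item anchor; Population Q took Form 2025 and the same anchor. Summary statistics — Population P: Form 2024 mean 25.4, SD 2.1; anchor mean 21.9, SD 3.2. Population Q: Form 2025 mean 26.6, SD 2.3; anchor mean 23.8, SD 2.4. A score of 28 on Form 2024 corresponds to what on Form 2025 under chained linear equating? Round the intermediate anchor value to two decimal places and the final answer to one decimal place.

Form 2024 → anchor (Population P): v = (3.2/2.1)(28 − 25.4) + 21.9 = 25.86
anchor → Form 2025 (Population Q): y = (2.3/2.4)(25.86 − 23.8) + 26.6 = 28.6

28.6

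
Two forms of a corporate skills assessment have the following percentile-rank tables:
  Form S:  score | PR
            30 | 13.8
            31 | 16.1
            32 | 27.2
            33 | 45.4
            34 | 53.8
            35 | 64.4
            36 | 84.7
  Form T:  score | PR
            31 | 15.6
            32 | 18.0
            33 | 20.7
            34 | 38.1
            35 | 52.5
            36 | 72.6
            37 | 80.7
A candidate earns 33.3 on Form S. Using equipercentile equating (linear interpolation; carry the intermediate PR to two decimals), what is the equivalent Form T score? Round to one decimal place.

34.7

PR of 33.3 on Form S: 45.4 + (33.3 − 33)/(34 − 33) × (53.8 − 45.4) = 47.92
On Form T, PR 47.92 falls between score 34 (PR 38.1) and 35 (PR 52.5).
Interpolate: 34 + (47.92 − 38.1)/(52.5 − 38.1) × (35 − 34) = 34.7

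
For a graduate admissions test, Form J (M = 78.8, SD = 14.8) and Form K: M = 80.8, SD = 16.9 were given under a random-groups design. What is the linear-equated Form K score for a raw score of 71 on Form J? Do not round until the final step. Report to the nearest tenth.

Linear equating: y = (SD_Y/SD_X)(x − M_X) + M_Y
y = (16.9/14.8)(71 − 78.8) + 80.8
y = 1.141892 × -7.8 + 80.8 = -8.9068 + 80.8 = 71.9

71.9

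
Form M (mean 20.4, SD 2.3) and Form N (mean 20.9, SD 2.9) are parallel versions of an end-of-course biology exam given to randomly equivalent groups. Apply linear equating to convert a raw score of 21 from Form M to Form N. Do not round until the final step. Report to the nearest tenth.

Linear equating: y = (SD_Y/SD_X)(x − M_X) + M_Y
y = (2.9/2.3)(21 − 20.4) + 20.9
y = 1.260870 × 0.6 + 20.9 = 0.7565 + 20.9 = 21.7

21.7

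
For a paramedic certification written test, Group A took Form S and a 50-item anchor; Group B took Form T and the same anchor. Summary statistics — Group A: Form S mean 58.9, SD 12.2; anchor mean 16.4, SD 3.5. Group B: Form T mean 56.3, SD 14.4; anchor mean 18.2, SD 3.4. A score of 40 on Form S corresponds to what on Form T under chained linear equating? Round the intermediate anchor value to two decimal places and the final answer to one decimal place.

Form S → anchor (Group A): v = (3.5/12.2)(40 − 58.9) + 16.4 = 10.98
anchor → Form T (Group B): y = (14.4/3.4)(10.98 − 18.2) + 56.3 = 25.7

25.7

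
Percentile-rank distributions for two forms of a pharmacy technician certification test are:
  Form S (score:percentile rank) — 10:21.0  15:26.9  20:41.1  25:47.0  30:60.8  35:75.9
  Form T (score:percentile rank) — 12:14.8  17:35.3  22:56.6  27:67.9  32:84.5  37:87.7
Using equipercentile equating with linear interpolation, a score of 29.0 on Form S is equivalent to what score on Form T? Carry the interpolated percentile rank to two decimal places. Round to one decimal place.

PR of 29.0 on Form S: 47.0 + (29.0 − 25)/(30 − 25) × (60.8 − 47.0) = 58.04
On Form T, PR 58.04 falls between score 22 (PR 56.6) and 27 (PR 67.9).
Interpolate: 22 + (58.04 − 56.6)/(67.9 − 56.6) × (27 − 22) = 22.6

22.6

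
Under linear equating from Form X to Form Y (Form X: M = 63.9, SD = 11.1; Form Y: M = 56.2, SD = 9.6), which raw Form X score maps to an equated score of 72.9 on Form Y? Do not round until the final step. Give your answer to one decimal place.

83.2

Invert y = (SD_Y/SD_X)(x − M_X) + M_Y:
x = (SD_X/SD_Y)(y − M_Y) + M_X = (11.1/9.6)(72.9 − 56.2) + 63.9
x = 1.156250 × 16.700 + 63.9 = 83.2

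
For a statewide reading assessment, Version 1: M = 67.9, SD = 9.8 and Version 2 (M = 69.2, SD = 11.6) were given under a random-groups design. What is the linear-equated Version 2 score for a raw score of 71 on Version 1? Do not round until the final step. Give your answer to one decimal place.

72.9

Linear equating: y = (SD_Y/SD_X)(x − M_X) + M_Y
y = (11.6/9.8)(71 − 67.9) + 69.2
y = 1.183673 × 3.1 + 69.2 = 3.6694 + 69.2 = 72.9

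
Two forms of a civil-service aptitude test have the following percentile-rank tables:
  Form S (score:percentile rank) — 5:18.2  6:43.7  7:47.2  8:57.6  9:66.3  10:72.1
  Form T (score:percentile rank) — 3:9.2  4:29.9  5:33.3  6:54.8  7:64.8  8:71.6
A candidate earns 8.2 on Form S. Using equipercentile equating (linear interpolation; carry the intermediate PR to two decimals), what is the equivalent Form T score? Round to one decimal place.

PR of 8.2 on Form S: 57.6 + (8.2 − 8)/(9 − 8) × (66.3 − 57.6) = 59.34
On Form T, PR 59.34 falls between score 6 (PR 54.8) and 7 (PR 64.8).
Interpolate: 6 + (59.34 − 54.8)/(64.8 − 54.8) × (7 − 6) = 6.5

6.5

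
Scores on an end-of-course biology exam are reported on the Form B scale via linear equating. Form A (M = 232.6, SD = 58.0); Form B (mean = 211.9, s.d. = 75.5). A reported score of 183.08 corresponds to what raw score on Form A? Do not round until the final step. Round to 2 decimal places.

210.46

Invert y = (SD_Y/SD_X)(x − M_X) + M_Y:
x = (SD_X/SD_Y)(y − M_Y) + M_X = (58.0/75.5)(183.08 − 211.9) + 232.6
x = 0.768212 × -28.820 + 232.6 = 210.46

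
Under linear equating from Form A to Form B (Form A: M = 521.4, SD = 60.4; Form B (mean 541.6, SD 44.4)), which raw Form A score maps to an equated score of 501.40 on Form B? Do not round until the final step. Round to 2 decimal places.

466.71

Invert y = (SD_Y/SD_X)(x − M_X) + M_Y:
x = (SD_X/SD_Y)(y − M_Y) + M_X = (60.4/44.4)(501.40 − 541.6) + 521.4
x = 1.360360 × -40.200 + 521.4 = 466.71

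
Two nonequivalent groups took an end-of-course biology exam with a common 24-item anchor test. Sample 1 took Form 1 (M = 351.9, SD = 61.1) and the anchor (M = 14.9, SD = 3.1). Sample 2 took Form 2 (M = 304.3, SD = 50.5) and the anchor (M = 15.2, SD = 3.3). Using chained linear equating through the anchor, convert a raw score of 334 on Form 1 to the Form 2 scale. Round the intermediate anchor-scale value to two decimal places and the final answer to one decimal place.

Form 1 → anchor (Sample 1): v = (3.1/61.1)(334 − 351.9) + 14.9 = 13.99
anchor → Form 2 (Sample 2): y = (50.5/3.3)(13.99 − 15.2) + 304.3 = 285.8

285.8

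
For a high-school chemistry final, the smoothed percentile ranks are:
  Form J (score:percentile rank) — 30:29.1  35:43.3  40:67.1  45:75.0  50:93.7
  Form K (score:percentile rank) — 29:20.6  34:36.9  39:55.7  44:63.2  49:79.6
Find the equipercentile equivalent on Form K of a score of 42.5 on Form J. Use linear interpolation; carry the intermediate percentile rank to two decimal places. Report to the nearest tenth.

46.4

PR of 42.5 on Form J: 67.1 + (42.5 − 40)/(45 − 40) × (75.0 − 67.1) = 71.05
On Form K, PR 71.05 falls between score 44 (PR 63.2) and 49 (PR 79.6).
Interpolate: 44 + (71.05 − 63.2)/(79.6 − 63.2) × (49 − 44) = 46.4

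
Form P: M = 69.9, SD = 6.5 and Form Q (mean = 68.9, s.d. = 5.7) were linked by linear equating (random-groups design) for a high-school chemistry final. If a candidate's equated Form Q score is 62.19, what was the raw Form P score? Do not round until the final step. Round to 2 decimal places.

62.25

Invert y = (SD_Y/SD_X)(x − M_X) + M_Y:
x = (SD_X/SD_Y)(y − M_Y) + M_X = (6.5/5.7)(62.19 − 68.9) + 69.9
x = 1.140351 × -6.710 + 69.9 = 62.25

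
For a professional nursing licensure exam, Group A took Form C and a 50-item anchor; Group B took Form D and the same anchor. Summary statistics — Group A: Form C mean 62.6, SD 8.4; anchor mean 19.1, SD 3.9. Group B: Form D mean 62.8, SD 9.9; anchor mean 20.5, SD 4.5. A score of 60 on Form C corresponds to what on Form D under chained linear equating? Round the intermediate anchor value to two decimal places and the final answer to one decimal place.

Form C → anchor (Group A): v = (3.9/8.4)(60 − 62.6) + 19.1 = 17.89
anchor → Form D (Group B): y = (9.9/4.5)(17.89 − 20.5) + 62.8 = 57.1

57.1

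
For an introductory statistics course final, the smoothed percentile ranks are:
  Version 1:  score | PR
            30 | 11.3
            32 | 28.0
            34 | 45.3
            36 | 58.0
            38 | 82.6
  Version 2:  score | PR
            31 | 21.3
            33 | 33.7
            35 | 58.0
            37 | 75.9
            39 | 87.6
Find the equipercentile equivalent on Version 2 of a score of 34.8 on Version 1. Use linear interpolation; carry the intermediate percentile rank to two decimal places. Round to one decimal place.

PR of 34.8 on Version 1: 45.3 + (34.8 − 34)/(36 − 34) × (58.0 − 45.3) = 50.38
On Version 2, PR 50.38 falls between score 33 (PR 33.7) and 35 (PR 58.0).
Interpolate: 33 + (50.38 − 33.7)/(58.0 − 33.7) × (35 − 33) = 34.4

34.4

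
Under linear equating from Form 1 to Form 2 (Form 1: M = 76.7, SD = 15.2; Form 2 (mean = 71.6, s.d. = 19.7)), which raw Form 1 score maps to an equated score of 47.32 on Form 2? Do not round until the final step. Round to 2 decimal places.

Invert y = (SD_Y/SD_X)(x − M_X) + M_Y:
x = (SD_X/SD_Y)(y − M_Y) + M_X = (15.2/19.7)(47.32 − 71.6) + 76.7
x = 0.771574 × -24.280 + 76.7 = 57.97

57.97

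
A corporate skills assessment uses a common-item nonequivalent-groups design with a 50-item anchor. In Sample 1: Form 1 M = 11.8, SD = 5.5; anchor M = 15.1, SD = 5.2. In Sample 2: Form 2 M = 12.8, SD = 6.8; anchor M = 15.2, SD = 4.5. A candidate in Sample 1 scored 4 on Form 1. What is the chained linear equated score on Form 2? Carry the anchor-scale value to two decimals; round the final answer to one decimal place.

Form 1 → anchor (Sample 1): v = (5.2/5.5)(4 − 11.8) + 15.1 = 7.73
anchor → Form 2 (Sample 2): y = (6.8/4.5)(7.73 − 15.2) + 12.8 = 1.5

1.5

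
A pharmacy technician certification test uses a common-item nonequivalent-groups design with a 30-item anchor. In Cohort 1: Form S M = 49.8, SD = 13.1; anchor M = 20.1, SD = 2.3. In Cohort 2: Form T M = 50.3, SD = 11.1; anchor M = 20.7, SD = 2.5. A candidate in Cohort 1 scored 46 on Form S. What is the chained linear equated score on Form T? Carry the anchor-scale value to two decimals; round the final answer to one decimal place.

Form S → anchor (Cohort 1): v = (2.3/13.1)(46 − 49.8) + 20.1 = 19.43
anchor → Form T (Cohort 2): y = (11.1/2.5)(19.43 − 20.7) + 50.3 = 44.7

44.7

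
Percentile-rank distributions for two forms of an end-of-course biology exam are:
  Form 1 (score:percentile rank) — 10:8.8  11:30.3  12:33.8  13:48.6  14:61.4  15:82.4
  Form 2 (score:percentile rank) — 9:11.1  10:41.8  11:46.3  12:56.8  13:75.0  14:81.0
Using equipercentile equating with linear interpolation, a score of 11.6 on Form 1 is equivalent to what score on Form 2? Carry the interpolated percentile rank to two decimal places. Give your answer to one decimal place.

PR of 11.6 on Form 1: 30.3 + (11.6 − 11)/(12 − 11) × (33.8 − 30.3) = 32.40
On Form 2, PR 32.40 falls between score 9 (PR 11.1) and 10 (PR 41.8).
Interpolate: 9 + (32.40 − 11.1)/(41.8 − 11.1) × (10 − 9) = 9.7

9.7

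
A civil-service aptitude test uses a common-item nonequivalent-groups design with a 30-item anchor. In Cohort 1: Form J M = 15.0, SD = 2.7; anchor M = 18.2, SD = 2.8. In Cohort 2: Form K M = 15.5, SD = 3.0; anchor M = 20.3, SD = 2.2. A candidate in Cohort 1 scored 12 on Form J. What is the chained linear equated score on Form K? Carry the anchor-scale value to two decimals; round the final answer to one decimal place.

8.4

Form J → anchor (Cohort 1): v = (2.8/2.7)(12 − 15.0) + 18.2 = 15.09
anchor → Form K (Cohort 2): y = (3.0/2.2)(15.09 − 20.3) + 15.5 = 8.4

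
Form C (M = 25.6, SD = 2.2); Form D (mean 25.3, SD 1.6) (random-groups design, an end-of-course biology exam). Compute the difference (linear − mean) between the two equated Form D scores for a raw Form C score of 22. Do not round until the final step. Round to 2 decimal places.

0.98

Mean-equated: 22 + (25.3 − 25.6) = 21.70
Linear-equated: (1.6/2.2)(22 − 25.6) + 25.3 = 22.682
Difference = 22.682 − 21.70 = 0.98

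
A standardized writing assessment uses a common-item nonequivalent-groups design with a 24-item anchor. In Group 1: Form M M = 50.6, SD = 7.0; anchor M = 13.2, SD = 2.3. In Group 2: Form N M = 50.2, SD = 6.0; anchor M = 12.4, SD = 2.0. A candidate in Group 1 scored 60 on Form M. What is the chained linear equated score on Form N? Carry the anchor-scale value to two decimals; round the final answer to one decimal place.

Form M → anchor (Group 1): v = (2.3/7.0)(60 − 50.6) + 13.2 = 16.29
anchor → Form N (Group 2): y = (6.0/2.0)(16.29 − 12.4) + 50.2 = 61.9

61.9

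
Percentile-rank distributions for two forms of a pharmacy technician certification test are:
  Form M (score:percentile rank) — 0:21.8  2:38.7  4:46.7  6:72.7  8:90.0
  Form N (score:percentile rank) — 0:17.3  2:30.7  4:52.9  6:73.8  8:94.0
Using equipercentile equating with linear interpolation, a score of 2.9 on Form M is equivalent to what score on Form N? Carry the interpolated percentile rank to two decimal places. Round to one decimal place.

PR of 2.9 on Form M: 38.7 + (2.9 − 2)/(4 − 2) × (46.7 − 38.7) = 42.30
On Form N, PR 42.30 falls between score 2 (PR 30.7) and 4 (PR 52.9).
Interpolate: 2 + (42.30 − 30.7)/(52.9 − 30.7) × (4 − 2) = 3.0

3.0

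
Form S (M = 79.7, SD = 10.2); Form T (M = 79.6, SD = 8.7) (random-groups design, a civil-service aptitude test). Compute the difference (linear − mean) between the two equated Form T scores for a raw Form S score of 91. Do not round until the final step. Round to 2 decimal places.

-1.66

Mean-equated: 91 + (79.6 − 79.7) = 90.90
Linear-equated: (8.7/10.2)(91 − 79.7) + 79.6 = 89.238
Difference = 89.238 − 90.90 = -1.66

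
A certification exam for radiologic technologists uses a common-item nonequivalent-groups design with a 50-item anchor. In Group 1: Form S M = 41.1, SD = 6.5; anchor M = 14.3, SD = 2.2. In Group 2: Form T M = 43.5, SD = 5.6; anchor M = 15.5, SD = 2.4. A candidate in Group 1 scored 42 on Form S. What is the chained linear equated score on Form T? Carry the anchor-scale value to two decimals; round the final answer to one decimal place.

41.4

Form S → anchor (Group 1): v = (2.2/6.5)(42 − 41.1) + 14.3 = 14.60
anchor → Form T (Group 2): y = (5.6/2.4)(14.60 − 15.5) + 43.5 = 41.4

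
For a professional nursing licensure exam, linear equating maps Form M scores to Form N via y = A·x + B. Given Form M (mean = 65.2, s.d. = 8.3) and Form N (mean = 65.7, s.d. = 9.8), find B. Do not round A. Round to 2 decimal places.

A = SD_Y / SD_X = 9.8 / 8.3 = 1.180723
B = M_Y − A·M_X = 65.7 − 1.180723 × 65.2 = -11.28

-11.28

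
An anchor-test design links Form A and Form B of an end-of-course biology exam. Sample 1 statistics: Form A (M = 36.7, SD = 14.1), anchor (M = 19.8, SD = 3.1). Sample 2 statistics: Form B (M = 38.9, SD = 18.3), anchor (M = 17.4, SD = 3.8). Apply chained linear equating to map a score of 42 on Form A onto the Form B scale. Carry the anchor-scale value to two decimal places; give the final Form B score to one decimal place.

56.1

Form A → anchor (Sample 1): v = (3.1/14.1)(42 − 36.7) + 19.8 = 20.97
anchor → Form B (Sample 2): y = (18.3/3.8)(20.97 − 17.4) + 38.9 = 56.1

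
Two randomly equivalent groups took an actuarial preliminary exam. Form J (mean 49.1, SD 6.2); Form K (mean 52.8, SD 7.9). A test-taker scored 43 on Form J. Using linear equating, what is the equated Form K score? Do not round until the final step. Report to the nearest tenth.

Linear equating: y = (SD_Y/SD_X)(x − M_X) + M_Y
y = (7.9/6.2)(43 − 49.1) + 52.8
y = 1.274194 × -6.1 + 52.8 = -7.7726 + 52.8 = 45.0

45.0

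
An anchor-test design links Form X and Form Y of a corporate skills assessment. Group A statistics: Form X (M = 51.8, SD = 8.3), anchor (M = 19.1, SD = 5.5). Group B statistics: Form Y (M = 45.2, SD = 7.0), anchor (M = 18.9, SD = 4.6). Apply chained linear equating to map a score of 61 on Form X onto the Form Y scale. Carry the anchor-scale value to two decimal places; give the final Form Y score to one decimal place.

54.8

Form X → anchor (Group A): v = (5.5/8.3)(61 − 51.8) + 19.1 = 25.20
anchor → Form Y (Group B): y = (7.0/4.6)(25.20 − 18.9) + 45.2 = 54.8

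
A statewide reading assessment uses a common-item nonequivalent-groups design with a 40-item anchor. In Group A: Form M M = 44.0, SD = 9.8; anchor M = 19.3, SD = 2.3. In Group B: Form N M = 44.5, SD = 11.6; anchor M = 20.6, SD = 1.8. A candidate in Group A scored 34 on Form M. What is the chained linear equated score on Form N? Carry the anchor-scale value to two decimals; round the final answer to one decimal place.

Form M → anchor (Group A): v = (2.3/9.8)(34 − 44.0) + 19.3 = 16.95
anchor → Form N (Group B): y = (11.6/1.8)(16.95 − 20.6) + 44.5 = 21.0

21.0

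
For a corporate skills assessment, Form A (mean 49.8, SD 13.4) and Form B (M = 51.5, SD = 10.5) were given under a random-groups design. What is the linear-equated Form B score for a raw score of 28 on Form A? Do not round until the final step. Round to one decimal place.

Linear equating: y = (SD_Y/SD_X)(x − M_X) + M_Y
y = (10.5/13.4)(28 − 49.8) + 51.5
y = 0.783582 × -21.8 + 51.5 = -17.0821 + 51.5 = 34.4

34.4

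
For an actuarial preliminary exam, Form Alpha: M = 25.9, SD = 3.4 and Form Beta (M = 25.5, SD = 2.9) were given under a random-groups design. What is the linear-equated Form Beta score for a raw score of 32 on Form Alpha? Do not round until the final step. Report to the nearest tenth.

Linear equating: y = (SD_Y/SD_X)(x − M_X) + M_Y
y = (2.9/3.4)(32 − 25.9) + 25.5
y = 0.852941 × 6.1 + 25.5 = 5.2029 + 25.5 = 30.7

30.7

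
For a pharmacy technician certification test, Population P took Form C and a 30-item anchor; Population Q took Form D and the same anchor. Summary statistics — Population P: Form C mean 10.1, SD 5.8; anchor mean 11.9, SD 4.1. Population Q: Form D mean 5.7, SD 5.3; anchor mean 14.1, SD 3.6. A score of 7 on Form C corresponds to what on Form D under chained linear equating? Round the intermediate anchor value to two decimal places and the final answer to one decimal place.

-0.8

Form C → anchor (Population P): v = (4.1/5.8)(7 − 10.1) + 11.9 = 9.71
anchor → Form D (Population Q): y = (5.3/3.6)(9.71 − 14.1) + 5.7 = -0.8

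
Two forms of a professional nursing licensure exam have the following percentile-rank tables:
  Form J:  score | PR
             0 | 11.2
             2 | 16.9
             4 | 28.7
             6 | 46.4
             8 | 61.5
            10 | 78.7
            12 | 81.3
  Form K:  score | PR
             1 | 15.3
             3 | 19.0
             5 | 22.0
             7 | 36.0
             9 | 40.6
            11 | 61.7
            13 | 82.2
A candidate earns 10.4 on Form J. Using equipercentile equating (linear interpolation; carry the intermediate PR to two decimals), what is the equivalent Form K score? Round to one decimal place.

PR of 10.4 on Form J: 78.7 + (10.4 − 10)/(12 − 10) × (81.3 − 78.7) = 79.22
On Form K, PR 79.22 falls between score 11 (PR 61.7) and 13 (PR 82.2).
Interpolate: 11 + (79.22 − 61.7)/(82.2 − 61.7) × (13 − 11) = 12.7

12.7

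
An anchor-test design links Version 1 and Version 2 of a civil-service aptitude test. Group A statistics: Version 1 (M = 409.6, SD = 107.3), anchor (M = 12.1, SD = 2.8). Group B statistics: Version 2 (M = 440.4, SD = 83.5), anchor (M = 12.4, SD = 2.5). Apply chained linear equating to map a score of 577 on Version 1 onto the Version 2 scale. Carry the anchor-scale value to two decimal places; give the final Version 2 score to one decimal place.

576.3

Version 1 → anchor (Group A): v = (2.8/107.3)(577 − 409.6) + 12.1 = 16.47
anchor → Version 2 (Group B): y = (83.5/2.5)(16.47 − 12.4) + 440.4 = 576.3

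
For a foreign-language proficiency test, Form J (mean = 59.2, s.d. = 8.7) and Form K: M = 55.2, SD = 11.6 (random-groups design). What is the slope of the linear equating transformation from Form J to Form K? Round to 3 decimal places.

1.333

A = SD_Y / SD_X = 11.6 / 8.7 = 1.333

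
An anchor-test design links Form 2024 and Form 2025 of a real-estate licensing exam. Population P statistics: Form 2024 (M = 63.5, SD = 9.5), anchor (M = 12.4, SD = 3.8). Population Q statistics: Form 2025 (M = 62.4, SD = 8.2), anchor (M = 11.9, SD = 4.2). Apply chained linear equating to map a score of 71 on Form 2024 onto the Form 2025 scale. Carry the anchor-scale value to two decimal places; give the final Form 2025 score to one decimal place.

69.2

Form 2024 → anchor (Population P): v = (3.8/9.5)(71 − 63.5) + 12.4 = 15.40
anchor → Form 2025 (Population Q): y = (8.2/4.2)(15.40 − 11.9) + 62.4 = 69.2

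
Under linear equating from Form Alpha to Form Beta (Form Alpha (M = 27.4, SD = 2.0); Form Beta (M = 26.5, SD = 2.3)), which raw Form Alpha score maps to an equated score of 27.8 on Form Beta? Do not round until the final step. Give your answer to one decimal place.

28.5

Invert y = (SD_Y/SD_X)(x − M_X) + M_Y:
x = (SD_X/SD_Y)(y − M_Y) + M_X = (2.0/2.3)(27.8 − 26.5) + 27.4
x = 0.869565 × 1.300 + 27.4 = 28.5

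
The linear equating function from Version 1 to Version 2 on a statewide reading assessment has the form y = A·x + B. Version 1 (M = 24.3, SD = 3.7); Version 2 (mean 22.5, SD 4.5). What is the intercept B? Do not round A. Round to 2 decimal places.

-7.05

A = SD_Y / SD_X = 4.5 / 3.7 = 1.216216
B = M_Y − A·M_X = 22.5 − 1.216216 × 24.3 = -7.05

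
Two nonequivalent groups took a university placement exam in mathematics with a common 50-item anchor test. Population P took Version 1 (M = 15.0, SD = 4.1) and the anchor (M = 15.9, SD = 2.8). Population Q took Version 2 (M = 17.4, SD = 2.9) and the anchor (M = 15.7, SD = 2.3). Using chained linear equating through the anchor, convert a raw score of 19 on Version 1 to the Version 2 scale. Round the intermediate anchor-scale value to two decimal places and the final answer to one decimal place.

21.1

Version 1 → anchor (Population P): v = (2.8/4.1)(19 − 15.0) + 15.9 = 18.63
anchor → Version 2 (Population Q): y = (2.9/2.3)(18.63 − 15.7) + 17.4 = 21.1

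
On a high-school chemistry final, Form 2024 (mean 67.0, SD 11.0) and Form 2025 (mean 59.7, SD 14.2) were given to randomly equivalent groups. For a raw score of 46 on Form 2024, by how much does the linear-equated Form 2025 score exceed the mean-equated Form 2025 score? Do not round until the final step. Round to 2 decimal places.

Mean-equated: 46 + (59.7 − 67.0) = 38.70
Linear-equated: (14.2/11.0)(46 − 67.0) + 59.7 = 32.591
Difference = 32.591 − 38.70 = -6.11

-6.11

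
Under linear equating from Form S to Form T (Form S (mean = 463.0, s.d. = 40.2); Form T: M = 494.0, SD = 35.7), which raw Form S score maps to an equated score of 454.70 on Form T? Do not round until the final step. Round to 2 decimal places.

Invert y = (SD_Y/SD_X)(x − M_X) + M_Y:
x = (SD_X/SD_Y)(y − M_Y) + M_X = (40.2/35.7)(454.70 − 494.0) + 463.0
x = 1.126050 × -39.300 + 463.0 = 418.75

418.75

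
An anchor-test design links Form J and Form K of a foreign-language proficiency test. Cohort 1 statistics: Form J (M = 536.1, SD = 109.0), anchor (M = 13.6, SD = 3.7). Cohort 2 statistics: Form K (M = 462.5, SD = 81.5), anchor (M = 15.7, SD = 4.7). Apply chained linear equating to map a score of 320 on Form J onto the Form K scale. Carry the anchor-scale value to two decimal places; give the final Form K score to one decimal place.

Form J → anchor (Cohort 1): v = (3.7/109.0)(320 − 536.1) + 13.6 = 6.26
anchor → Form K (Cohort 2): y = (81.5/4.7)(6.26 − 15.7) + 462.5 = 298.8

298.8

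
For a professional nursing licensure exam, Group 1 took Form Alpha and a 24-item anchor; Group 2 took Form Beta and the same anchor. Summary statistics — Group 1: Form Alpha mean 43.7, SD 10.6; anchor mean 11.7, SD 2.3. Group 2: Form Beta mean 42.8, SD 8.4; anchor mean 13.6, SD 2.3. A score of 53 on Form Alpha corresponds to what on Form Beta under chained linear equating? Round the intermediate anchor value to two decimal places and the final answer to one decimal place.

43.2

Form Alpha → anchor (Group 1): v = (2.3/10.6)(53 − 43.7) + 11.7 = 13.72
anchor → Form Beta (Group 2): y = (8.4/2.3)(13.72 − 13.6) + 42.8 = 43.2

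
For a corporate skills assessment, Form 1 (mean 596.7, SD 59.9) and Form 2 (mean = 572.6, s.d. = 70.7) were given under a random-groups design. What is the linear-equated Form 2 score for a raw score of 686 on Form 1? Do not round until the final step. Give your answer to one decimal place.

678.0

Linear equating: y = (SD_Y/SD_X)(x − M_X) + M_Y
y = (70.7/59.9)(686 − 596.7) + 572.6
y = 1.180301 × 89.3 + 572.6 = 105.4008 + 572.6 = 678.0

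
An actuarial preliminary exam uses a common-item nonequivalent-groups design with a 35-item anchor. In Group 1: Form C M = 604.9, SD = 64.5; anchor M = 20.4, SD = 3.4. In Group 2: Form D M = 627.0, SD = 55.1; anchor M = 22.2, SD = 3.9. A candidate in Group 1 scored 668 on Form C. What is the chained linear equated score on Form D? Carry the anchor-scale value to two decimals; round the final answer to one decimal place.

648.6

Form C → anchor (Group 1): v = (3.4/64.5)(668 − 604.9) + 20.4 = 23.73
anchor → Form D (Group 2): y = (55.1/3.9)(23.73 − 22.2) + 627.0 = 648.6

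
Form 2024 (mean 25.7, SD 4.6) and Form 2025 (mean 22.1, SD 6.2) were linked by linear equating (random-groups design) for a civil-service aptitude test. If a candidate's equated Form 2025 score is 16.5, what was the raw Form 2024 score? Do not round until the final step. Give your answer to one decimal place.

Invert y = (SD_Y/SD_X)(x − M_X) + M_Y:
x = (SD_X/SD_Y)(y − M_Y) + M_X = (4.6/6.2)(16.5 − 22.1) + 25.7
x = 0.741935 × -5.600 + 25.7 = 21.5

21.5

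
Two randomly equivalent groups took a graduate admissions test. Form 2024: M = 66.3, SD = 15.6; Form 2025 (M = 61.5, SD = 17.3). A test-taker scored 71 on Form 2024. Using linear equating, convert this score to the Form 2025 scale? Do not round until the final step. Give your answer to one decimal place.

Linear equating: y = (SD_Y/SD_X)(x − M_X) + M_Y
y = (17.3/15.6)(71 − 66.3) + 61.5
y = 1.108974 × 4.7 + 61.5 = 5.2122 + 61.5 = 66.7

66.7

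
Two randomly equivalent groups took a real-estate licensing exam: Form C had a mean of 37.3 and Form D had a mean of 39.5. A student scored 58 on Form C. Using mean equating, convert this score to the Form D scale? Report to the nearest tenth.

Mean equating: y = x + (M_Y − M_X) = 58 + (39.5 − 37.3) = 60.2

60.2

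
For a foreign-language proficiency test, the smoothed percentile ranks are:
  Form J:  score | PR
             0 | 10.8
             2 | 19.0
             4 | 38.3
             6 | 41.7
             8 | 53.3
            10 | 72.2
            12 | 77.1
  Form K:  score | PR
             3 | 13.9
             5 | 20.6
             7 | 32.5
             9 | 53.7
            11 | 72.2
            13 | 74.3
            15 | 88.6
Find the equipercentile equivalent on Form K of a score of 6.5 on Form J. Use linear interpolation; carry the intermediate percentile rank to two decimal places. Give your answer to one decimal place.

PR of 6.5 on Form J: 41.7 + (6.5 − 6)/(8 − 6) × (53.3 − 41.7) = 44.60
On Form K, PR 44.60 falls between score 7 (PR 32.5) and 9 (PR 53.7).
Interpolate: 7 + (44.60 − 32.5)/(53.7 − 32.5) × (9 − 7) = 8.1

8.1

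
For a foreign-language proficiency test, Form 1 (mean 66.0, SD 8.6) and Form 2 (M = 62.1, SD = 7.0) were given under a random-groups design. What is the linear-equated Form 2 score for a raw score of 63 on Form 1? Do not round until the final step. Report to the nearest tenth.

Linear equating: y = (SD_Y/SD_X)(x − M_X) + M_Y
y = (7.0/8.6)(63 − 66.0) + 62.1
y = 0.813953 × -3.0 + 62.1 = -2.4419 + 62.1 = 59.7

59.7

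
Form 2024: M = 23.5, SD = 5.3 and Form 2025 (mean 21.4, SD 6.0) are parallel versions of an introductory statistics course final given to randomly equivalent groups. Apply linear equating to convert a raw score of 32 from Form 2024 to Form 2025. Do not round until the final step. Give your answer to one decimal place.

31.0

Linear equating: y = (SD_Y/SD_X)(x − M_X) + M_Y
y = (6.0/5.3)(32 − 23.5) + 21.4
y = 1.132075 × 8.5 + 21.4 = 9.6226 + 21.4 = 31.0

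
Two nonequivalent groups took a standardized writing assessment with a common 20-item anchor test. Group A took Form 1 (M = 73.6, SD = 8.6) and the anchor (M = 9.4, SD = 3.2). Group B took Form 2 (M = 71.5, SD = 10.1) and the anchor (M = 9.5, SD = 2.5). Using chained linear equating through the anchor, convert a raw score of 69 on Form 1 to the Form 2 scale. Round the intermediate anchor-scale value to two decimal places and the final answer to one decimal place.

Form 1 → anchor (Group A): v = (3.2/8.6)(69 − 73.6) + 9.4 = 7.69
anchor → Form 2 (Group B): y = (10.1/2.5)(7.69 − 9.5) + 71.5 = 64.2

64.2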